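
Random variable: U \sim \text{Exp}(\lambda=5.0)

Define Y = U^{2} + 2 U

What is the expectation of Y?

E[Y] = 1*E[U²] + 2*E[U]
E[U] = 0.2
E[U²] = Var(U) + (E[U])² = 0.04 + 0.04 = 0.08
E[Y] = 1*0.08 + 2*0.2 = 0.48

0.48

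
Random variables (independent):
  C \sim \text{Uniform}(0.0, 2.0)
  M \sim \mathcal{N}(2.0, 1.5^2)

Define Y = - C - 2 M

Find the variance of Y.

For independent RVs: Var(aX + bY) = a²Var(X) + b²Var(Y)
Var(C) = 0.33333333
Var(M) = 2.25
Var(Y) = (-1)²*0.33333333 + (-2)²*2.25
= 1*0.33333333 + 4*2.25 = 9.3333333

9.3333333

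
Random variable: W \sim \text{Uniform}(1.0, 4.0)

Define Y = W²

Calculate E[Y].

E[W²] = Var(W) + (E[W])² = 0.75 + 6.25 = 7

7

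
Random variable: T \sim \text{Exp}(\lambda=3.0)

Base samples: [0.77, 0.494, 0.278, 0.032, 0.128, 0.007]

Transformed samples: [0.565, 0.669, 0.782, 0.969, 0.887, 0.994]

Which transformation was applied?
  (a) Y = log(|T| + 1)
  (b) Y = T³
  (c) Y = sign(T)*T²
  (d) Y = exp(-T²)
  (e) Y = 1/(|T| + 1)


Checking option (e) Y = 1/(|T| + 1):
  T = 0.77 -> Y = 0.565 ✓
  T = 0.494 -> Y = 0.669 ✓
  T = 0.278 -> Y = 0.782 ✓
All samples match this transformation.

(e) 1/(|T| + 1)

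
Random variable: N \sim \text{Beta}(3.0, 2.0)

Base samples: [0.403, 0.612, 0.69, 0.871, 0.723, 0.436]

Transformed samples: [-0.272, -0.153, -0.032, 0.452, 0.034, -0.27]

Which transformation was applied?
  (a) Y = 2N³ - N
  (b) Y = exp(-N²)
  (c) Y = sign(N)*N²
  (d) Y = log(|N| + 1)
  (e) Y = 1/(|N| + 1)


Checking option (a) Y = 2N³ - N:
  N = 0.403 -> Y = -0.272 ✓
  N = 0.612 -> Y = -0.153 ✓
  N = 0.69 -> Y = -0.032 ✓
All samples match this transformation.

(a) 2N³ - N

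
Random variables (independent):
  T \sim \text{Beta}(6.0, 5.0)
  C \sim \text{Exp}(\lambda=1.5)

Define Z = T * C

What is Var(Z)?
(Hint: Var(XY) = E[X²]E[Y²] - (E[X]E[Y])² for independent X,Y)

Var(XY) = E[X²]E[Y²] - (E[X]E[Y])²
E[T] = 0.54545455, Var(T) = 0.020661157
E[C] = 0.66666667, Var(C) = 0.44444444
E[T²] = 0.020661157 + 0.54545455² = 0.31818182
E[C²] = 0.44444444 + 0.66666667² = 0.88888889
Var(Z) = 0.31818182*0.88888889 - (0.54545455*0.66666667)²
= 0.28282828 - 0.1322314 = 0.15059688

0.15059688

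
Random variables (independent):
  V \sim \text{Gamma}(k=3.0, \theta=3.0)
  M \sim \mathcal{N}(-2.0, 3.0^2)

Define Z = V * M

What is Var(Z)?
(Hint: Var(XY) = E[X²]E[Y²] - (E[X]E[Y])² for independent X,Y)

Var(XY) = E[X²]E[Y²] - (E[X]E[Y])²
E[V] = 9, Var(V) = 27
E[M] = -2, Var(M) = 9
E[V²] = 27 + 9² = 108
E[M²] = 9 + (-2)² = 13
Var(Z) = 108*13 - (9*(-2))²
= 1404 - 324 = 1080

1080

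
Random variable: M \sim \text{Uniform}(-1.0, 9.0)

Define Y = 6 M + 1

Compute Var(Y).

For Y = aM + b: Var(Y) = a² * Var(M)
Var(M) = (9 + 1)^2/12 = 8.3333333
Var(Y) = 6² * 8.3333333 = 36 * 8.3333333 = 300

300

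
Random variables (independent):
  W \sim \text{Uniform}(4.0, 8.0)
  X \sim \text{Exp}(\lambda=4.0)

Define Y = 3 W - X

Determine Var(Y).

For independent RVs: Var(aX + bY) = a²Var(X) + b²Var(Y)
Var(W) = 1.3333333
Var(X) = 0.0625
Var(Y) = 3²*1.3333333 + (-1)²*0.0625
= 9*1.3333333 + 1*0.0625 = 12.0625

12.0625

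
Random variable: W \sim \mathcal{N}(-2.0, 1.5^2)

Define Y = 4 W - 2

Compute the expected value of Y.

For Y = 4W - 2:
E[Y] = 4 * E[W] - 2
E[W] = -2.0 = -2
E[Y] = 4 * (-2) - 2 = -10

-10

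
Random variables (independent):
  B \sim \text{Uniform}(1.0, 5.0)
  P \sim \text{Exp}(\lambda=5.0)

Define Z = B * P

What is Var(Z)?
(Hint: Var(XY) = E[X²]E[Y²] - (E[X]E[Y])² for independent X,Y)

Var(XY) = E[X²]E[Y²] - (E[X]E[Y])²
E[B] = 3, Var(B) = 1.3333333
E[P] = 0.2, Var(P) = 0.04
E[B²] = 1.3333333 + 3² = 10.333333
E[P²] = 0.04 + 0.2² = 0.08
Var(Z) = 10.333333*0.08 - (3*0.2)²
= 0.82666667 - 0.36 = 0.46666667

0.46666667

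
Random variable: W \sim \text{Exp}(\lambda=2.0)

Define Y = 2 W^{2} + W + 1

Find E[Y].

E[Y] = 2*E[W²] + 1*E[W] + 1
E[W] = 0.5
E[W²] = Var(W) + (E[W])² = 0.25 + 0.25 = 0.5
E[Y] = 2*0.5 + 1*0.5 + 1 = 2.5

2.5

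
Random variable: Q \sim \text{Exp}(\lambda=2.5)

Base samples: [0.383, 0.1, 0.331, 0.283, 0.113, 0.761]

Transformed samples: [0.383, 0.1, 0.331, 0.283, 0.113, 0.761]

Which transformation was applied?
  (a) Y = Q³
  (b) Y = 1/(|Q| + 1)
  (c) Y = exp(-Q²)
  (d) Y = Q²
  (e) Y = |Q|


Checking option (e) Y = |Q|:
  Q = 0.383 -> Y = 0.383 ✓
  Q = 0.1 -> Y = 0.1 ✓
  Q = 0.331 -> Y = 0.331 ✓
All samples match this transformation.

(e) |Q|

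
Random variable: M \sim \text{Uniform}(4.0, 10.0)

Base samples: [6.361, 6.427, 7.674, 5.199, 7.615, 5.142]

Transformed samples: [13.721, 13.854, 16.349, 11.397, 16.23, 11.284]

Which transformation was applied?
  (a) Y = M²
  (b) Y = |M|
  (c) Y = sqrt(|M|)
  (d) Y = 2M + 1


Checking option (d) Y = 2M + 1:
  M = 6.361 -> Y = 13.721 ✓
  M = 6.427 -> Y = 13.854 ✓
  M = 7.674 -> Y = 16.349 ✓
All samples match this transformation.

(d) 2M + 1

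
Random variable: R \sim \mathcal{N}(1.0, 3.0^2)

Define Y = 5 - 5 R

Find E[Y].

For Y = -5R + 5:
E[Y] = -5 * E[R] + 5
E[R] = 1.0 = 1
E[Y] = -5 * 1 + 5 = 0

0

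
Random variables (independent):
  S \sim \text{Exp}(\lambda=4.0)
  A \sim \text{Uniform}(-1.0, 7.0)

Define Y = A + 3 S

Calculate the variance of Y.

For independent RVs: Var(aX + bY) = a²Var(X) + b²Var(Y)
Var(S) = 0.0625
Var(A) = 5.3333333
Var(Y) = 3²*0.0625 + 1²*5.3333333
= 9*0.0625 + 1*5.3333333 = 5.8958333

5.8958333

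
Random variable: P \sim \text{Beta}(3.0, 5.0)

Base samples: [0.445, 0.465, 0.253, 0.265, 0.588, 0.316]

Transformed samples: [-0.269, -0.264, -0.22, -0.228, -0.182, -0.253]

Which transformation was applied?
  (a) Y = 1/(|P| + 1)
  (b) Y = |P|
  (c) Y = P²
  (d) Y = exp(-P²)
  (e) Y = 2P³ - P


Checking option (e) Y = 2P³ - P:
  P = 0.445 -> Y = -0.269 ✓
  P = 0.465 -> Y = -0.264 ✓
  P = 0.253 -> Y = -0.22 ✓
All samples match this transformation.

(e) 2P³ - P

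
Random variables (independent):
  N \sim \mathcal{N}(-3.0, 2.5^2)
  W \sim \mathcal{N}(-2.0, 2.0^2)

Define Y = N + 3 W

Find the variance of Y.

For independent RVs: Var(aX + bY) = a²Var(X) + b²Var(Y)
Var(N) = 6.25
Var(W) = 4
Var(Y) = 1²*6.25 + 3²*4
= 1*6.25 + 9*4 = 42.25

42.25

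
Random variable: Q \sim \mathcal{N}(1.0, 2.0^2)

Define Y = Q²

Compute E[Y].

Using E[X²] = Var(X) + (E[X])²:
E[Q] = 1
Var(Q) = 2.0^2 = 4
E[Q²] = 4 + 1² = 4 + 1 = 5

5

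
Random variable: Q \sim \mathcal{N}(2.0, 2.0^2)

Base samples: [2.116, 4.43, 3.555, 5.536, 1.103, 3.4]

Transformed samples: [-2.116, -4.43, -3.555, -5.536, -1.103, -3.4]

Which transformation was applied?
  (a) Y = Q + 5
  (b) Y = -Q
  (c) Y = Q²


Checking option (b) Y = -Q:
  Q = 2.116 -> Y = -2.116 ✓
  Q = 4.43 -> Y = -4.43 ✓
  Q = 3.555 -> Y = -3.555 ✓
All samples match this transformation.

(b) -Q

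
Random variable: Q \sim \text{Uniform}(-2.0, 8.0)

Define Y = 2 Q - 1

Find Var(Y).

For Y = aQ + b: Var(Y) = a² * Var(Q)
Var(Q) = (8 + 2)^2/12 = 8.3333333
Var(Y) = 2² * 8.3333333 = 4 * 8.3333333 = 33.333333

33.333333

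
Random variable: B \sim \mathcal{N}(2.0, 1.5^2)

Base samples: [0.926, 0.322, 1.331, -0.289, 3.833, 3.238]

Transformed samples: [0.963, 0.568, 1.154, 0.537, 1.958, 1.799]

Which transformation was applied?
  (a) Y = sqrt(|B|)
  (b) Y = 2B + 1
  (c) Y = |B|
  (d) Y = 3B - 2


Checking option (a) Y = sqrt(|B|):
  B = 0.926 -> Y = 0.963 ✓
  B = 0.322 -> Y = 0.568 ✓
  B = 1.331 -> Y = 1.154 ✓
All samples match this transformation.

(a) sqrt(|B|)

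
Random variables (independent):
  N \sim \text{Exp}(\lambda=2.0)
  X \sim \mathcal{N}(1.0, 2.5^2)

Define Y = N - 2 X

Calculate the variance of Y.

For independent RVs: Var(aX + bY) = a²Var(X) + b²Var(Y)
Var(N) = 0.25
Var(X) = 6.25
Var(Y) = 1²*0.25 + (-2)²*6.25
= 1*0.25 + 4*6.25 = 25.25

25.25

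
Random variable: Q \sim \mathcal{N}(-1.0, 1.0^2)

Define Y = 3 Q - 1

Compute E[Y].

For Y = 3Q - 1:
E[Y] = 3 * E[Q] - 1
E[Q] = -1.0 = -1
E[Y] = 3 * (-1) - 1 = -4

-4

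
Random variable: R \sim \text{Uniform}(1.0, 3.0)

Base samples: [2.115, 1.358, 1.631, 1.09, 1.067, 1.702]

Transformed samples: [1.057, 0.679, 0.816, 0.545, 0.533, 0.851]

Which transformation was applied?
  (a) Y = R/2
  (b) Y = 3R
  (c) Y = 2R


Checking option (a) Y = R/2:
  R = 2.115 -> Y = 1.057 ✓
  R = 1.358 -> Y = 0.679 ✓
  R = 1.631 -> Y = 0.816 ✓
All samples match this transformation.

(a) R/2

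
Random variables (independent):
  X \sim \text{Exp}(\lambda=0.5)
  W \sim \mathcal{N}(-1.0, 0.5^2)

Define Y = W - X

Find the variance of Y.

For independent RVs: Var(aX + bY) = a²Var(X) + b²Var(Y)
Var(X) = 4
Var(W) = 0.25
Var(Y) = (-1)²*4 + 1²*0.25
= 1*4 + 1*0.25 = 4.25

4.25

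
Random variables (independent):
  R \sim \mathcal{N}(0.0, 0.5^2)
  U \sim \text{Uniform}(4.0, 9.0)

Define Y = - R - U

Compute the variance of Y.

For independent RVs: Var(aX + bY) = a²Var(X) + b²Var(Y)
Var(R) = 0.25
Var(U) = 2.0833333
Var(Y) = (-1)²*0.25 + (-1)²*2.0833333
= 1*0.25 + 1*2.0833333 = 2.3333333

2.3333333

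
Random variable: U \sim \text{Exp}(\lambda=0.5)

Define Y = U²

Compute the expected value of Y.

Using E[X²] = Var(X) + (E[X])²:
E[U] = 2
Var(U) = 1/0.5^2 = 4
E[U²] = 4 + 2² = 4 + 4 = 8

8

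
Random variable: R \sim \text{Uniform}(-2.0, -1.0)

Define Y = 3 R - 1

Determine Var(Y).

For Y = aR + b: Var(Y) = a² * Var(R)
Var(R) = (-1 + 2)^2/12 = 0.083333333
Var(Y) = 3² * 0.083333333 = 9 * 0.083333333 = 0.75

0.75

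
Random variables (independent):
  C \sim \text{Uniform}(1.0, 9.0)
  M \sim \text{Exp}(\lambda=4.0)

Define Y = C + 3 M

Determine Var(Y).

For independent RVs: Var(aX + bY) = a²Var(X) + b²Var(Y)
Var(C) = 5.3333333
Var(M) = 0.0625
Var(Y) = 1²*5.3333333 + 3²*0.0625
= 1*5.3333333 + 9*0.0625 = 5.8958333

5.8958333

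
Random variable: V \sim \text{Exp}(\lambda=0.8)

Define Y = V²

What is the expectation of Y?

E[V²] = Var(V) + (E[V])² = 1.5625 + 1.5625 = 3.125

3.125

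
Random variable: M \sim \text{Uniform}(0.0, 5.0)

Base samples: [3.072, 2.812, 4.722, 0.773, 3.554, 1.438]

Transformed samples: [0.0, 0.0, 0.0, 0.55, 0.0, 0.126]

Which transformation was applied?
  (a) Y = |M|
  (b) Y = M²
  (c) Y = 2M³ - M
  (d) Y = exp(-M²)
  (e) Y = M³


Checking option (d) Y = exp(-M²):
  M = 3.072 -> Y = 0.0 ✓
  M = 2.812 -> Y = 0.0 ✓
  M = 4.722 -> Y = 0.0 ✓
All samples match this transformation.

(d) exp(-M²)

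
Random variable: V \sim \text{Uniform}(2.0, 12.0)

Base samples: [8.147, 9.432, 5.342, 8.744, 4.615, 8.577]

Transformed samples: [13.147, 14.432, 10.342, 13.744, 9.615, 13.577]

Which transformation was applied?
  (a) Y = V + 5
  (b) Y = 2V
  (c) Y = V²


Checking option (a) Y = V + 5:
  V = 8.147 -> Y = 13.147 ✓
  V = 9.432 -> Y = 14.432 ✓
  V = 5.342 -> Y = 10.342 ✓
All samples match this transformation.

(a) V + 5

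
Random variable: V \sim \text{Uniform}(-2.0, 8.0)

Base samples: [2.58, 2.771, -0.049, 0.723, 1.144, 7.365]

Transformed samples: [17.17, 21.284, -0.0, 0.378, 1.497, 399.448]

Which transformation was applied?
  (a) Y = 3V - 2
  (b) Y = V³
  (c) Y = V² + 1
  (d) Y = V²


Checking option (b) Y = V³:
  V = 2.58 -> Y = 17.17 ✓
  V = 2.771 -> Y = 21.284 ✓
  V = -0.049 -> Y = -0.0 ✓
All samples match this transformation.

(b) V³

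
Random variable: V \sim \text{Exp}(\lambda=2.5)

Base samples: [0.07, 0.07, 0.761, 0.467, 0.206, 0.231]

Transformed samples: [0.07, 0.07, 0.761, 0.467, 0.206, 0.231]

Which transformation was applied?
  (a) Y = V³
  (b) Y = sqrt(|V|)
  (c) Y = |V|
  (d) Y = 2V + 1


Checking option (c) Y = |V|:
  V = 0.07 -> Y = 0.07 ✓
  V = 0.07 -> Y = 0.07 ✓
  V = 0.761 -> Y = 0.761 ✓
All samples match this transformation.

(c) |V|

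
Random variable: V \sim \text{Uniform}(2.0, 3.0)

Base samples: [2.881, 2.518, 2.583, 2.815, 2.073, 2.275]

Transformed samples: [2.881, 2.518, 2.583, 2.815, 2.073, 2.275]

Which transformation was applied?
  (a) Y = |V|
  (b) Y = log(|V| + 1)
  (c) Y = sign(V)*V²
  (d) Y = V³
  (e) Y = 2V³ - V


Checking option (a) Y = |V|:
  V = 2.881 -> Y = 2.881 ✓
  V = 2.518 -> Y = 2.518 ✓
  V = 2.583 -> Y = 2.583 ✓
All samples match this transformation.

(a) |V|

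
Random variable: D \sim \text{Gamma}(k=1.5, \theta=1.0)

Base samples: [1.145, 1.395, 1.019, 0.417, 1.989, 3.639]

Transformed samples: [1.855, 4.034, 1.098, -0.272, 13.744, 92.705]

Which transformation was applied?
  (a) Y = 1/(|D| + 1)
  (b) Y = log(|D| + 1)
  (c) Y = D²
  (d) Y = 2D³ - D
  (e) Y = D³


Checking option (d) Y = 2D³ - D:
  D = 1.145 -> Y = 1.855 ✓
  D = 1.395 -> Y = 4.034 ✓
  D = 1.019 -> Y = 1.098 ✓
All samples match this transformation.

(d) 2D³ - D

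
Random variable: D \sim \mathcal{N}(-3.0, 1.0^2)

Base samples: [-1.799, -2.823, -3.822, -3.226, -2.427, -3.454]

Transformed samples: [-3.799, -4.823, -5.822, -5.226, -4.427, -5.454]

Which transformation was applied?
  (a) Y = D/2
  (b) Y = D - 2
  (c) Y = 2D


Checking option (b) Y = D - 2:
  D = -1.799 -> Y = -3.799 ✓
  D = -2.823 -> Y = -4.823 ✓
  D = -3.822 -> Y = -5.822 ✓
All samples match this transformation.

(b) D - 2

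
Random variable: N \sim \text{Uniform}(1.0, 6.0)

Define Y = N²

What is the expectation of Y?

E[N²] = Var(N) + (E[N])² = 2.0833333 + 12.25 = 14.333333

14.333333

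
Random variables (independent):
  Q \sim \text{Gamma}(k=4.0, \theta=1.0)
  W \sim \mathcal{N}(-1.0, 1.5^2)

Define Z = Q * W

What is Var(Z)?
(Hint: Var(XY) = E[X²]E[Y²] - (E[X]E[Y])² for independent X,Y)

Var(XY) = E[X²]E[Y²] - (E[X]E[Y])²
E[Q] = 4, Var(Q) = 4
E[W] = -1, Var(W) = 2.25
E[Q²] = 4 + 4² = 20
E[W²] = 2.25 + (-1)² = 3.25
Var(Z) = 20*3.25 - (4*(-1))²
= 65 - 16 = 49

49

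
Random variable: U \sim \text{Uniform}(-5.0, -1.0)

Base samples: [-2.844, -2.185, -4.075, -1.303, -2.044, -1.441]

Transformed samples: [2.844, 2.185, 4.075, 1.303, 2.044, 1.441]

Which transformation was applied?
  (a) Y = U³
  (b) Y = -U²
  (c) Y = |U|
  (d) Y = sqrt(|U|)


Checking option (c) Y = |U|:
  U = -2.844 -> Y = 2.844 ✓
  U = -2.185 -> Y = 2.185 ✓
  U = -4.075 -> Y = 4.075 ✓
All samples match this transformation.

(c) |U|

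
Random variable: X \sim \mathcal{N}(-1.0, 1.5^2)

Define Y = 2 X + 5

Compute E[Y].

For Y = 2X + 5:
E[Y] = 2 * E[X] + 5
E[X] = -1.0 = -1
E[Y] = 2 * (-1) + 5 = 3

3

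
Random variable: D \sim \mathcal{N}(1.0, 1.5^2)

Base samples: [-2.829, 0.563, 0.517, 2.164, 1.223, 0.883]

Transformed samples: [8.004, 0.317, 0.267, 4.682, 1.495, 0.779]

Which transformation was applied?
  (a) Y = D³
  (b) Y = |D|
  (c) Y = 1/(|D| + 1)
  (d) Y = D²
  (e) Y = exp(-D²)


Checking option (d) Y = D²:
  D = -2.829 -> Y = 8.004 ✓
  D = 0.563 -> Y = 0.317 ✓
  D = 0.517 -> Y = 0.267 ✓
All samples match this transformation.

(d) D²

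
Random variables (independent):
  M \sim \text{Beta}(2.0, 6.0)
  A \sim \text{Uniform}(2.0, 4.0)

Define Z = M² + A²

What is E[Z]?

E[Z] = E[M²] + E[A²]
E[M²] = Var(M) + E[M]² = 0.020833333 + 0.0625 = 0.083333333
E[A²] = Var(A) + E[A]² = 0.33333333 + 9 = 9.3333333
E[Z] = 0.083333333 + 9.3333333 = 9.4166667

9.4166667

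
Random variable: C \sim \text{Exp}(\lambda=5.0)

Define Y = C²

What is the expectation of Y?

Using E[X²] = Var(X) + (E[X])²:
E[C] = 0.2
Var(C) = 1/5.0^2 = 0.04
E[C²] = 0.04 + 0.2² = 0.04 + 0.04 = 0.08

0.08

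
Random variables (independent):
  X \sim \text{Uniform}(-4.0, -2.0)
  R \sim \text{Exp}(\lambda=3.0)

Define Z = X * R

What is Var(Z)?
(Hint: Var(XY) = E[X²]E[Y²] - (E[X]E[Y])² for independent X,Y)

Var(XY) = E[X²]E[Y²] - (E[X]E[Y])²
E[X] = -3, Var(X) = 0.33333333
E[R] = 0.33333333, Var(R) = 0.11111111
E[X²] = 0.33333333 + (-3)² = 9.3333333
E[R²] = 0.11111111 + 0.33333333² = 0.22222222
Var(Z) = 9.3333333*0.22222222 - (-3*0.33333333)²
= 2.0740741 - 1 = 1.0740741

1.0740741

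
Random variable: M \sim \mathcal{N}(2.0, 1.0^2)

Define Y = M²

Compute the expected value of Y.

E[M²] = Var(M) + (E[M])² = 1 + 4 = 5

5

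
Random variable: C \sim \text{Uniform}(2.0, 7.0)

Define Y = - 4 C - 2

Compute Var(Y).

For Y = aC + b: Var(Y) = a² * Var(C)
Var(C) = (7 - 2)^2/12 = 2.0833333
Var(Y) = (-4)² * 2.0833333 = 16 * 2.0833333 = 33.333333

33.333333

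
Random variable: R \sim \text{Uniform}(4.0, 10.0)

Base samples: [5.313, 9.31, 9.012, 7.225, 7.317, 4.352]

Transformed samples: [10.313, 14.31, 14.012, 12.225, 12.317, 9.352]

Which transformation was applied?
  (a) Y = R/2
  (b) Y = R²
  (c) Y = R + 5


Checking option (c) Y = R + 5:
  R = 5.313 -> Y = 10.313 ✓
  R = 9.31 -> Y = 14.31 ✓
  R = 9.012 -> Y = 14.012 ✓
All samples match this transformation.

(c) R + 5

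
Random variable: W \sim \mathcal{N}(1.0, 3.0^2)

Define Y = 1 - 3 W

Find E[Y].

For Y = -3W + 1:
E[Y] = -3 * E[W] + 1
E[W] = 1.0 = 1
E[Y] = -3 * 1 + 1 = -2

-2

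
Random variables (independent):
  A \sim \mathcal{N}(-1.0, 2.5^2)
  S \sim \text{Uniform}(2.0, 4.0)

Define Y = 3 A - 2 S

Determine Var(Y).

For independent RVs: Var(aX + bY) = a²Var(X) + b²Var(Y)
Var(A) = 6.25
Var(S) = 0.33333333
Var(Y) = 3²*6.25 + (-2)²*0.33333333
= 9*6.25 + 4*0.33333333 = 57.583333

57.583333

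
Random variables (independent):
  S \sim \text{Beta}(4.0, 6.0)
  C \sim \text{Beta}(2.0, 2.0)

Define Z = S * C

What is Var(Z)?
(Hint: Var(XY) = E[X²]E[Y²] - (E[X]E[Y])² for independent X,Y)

Var(XY) = E[X²]E[Y²] - (E[X]E[Y])²
E[S] = 0.4, Var(S) = 0.021818182
E[C] = 0.5, Var(C) = 0.05
E[S²] = 0.021818182 + 0.4² = 0.18181818
E[C²] = 0.05 + 0.5² = 0.3
Var(Z) = 0.18181818*0.3 - (0.4*0.5)²
= 0.054545455 - 0.04 = 0.014545455

0.014545455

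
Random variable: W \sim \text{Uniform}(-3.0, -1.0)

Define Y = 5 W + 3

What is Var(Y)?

For Y = aW + b: Var(Y) = a² * Var(W)
Var(W) = (-1 + 3)^2/12 = 0.33333333
Var(Y) = 5² * 0.33333333 = 25 * 0.33333333 = 8.3333333

8.3333333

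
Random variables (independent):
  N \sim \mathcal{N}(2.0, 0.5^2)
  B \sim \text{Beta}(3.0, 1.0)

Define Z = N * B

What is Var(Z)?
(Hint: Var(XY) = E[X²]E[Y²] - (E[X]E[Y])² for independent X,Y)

Var(XY) = E[X²]E[Y²] - (E[X]E[Y])²
E[N] = 2, Var(N) = 0.25
E[B] = 0.75, Var(B) = 0.0375
E[N²] = 0.25 + 2² = 4.25
E[B²] = 0.0375 + 0.75² = 0.6
Var(Z) = 4.25*0.6 - (2*0.75)²
= 2.55 - 2.25 = 0.3

0.3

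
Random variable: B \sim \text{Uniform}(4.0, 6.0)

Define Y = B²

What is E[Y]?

Using E[X²] = Var(X) + (E[X])²:
E[B] = 5
Var(B) = (6 - 4)^2/12 = 0.33333333
E[B²] = 0.33333333 + 5² = 0.33333333 + 25 = 25.333333

25.333333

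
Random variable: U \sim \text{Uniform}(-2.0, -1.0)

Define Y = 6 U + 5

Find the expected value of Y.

For Y = 6U + 5:
E[Y] = 6 * E[U] + 5
E[U] = (-2 - 1)/2 = -1.5
E[Y] = 6 * (-1.5) + 5 = -4

-4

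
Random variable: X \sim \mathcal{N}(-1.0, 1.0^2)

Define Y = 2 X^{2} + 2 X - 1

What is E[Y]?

E[Y] = 2*E[X²] + 2*E[X] - 1
E[X] = -1
E[X²] = Var(X) + (E[X])² = 1 + 1 = 2
E[Y] = 2*2 + 2*(-1) - 1 = 1

1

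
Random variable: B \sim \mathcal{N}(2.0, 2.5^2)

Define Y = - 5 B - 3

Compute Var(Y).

For Y = aB + b: Var(Y) = a² * Var(B)
Var(B) = 2.5^2 = 6.25
Var(Y) = (-5)² * 6.25 = 25 * 6.25 = 156.25

156.25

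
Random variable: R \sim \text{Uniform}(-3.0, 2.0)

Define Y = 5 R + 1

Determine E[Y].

For Y = 5R + 1:
E[Y] = 5 * E[R] + 1
E[R] = (-3 + 2)/2 = -0.5
E[Y] = 5 * (-0.5) + 1 = -1.5

-1.5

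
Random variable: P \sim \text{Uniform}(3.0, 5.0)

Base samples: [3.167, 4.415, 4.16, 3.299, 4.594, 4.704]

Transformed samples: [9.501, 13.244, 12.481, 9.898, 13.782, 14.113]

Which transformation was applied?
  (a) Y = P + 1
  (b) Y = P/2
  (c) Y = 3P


Checking option (c) Y = 3P:
  P = 3.167 -> Y = 9.501 ✓
  P = 4.415 -> Y = 13.244 ✓
  P = 4.16 -> Y = 12.481 ✓
All samples match this transformation.

(c) 3P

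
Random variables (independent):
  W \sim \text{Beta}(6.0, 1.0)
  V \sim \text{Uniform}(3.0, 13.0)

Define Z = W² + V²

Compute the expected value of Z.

E[Z] = E[W²] + E[V²]
E[W²] = Var(W) + E[W]² = 0.015306122 + 0.73469388 = 0.75
E[V²] = Var(V) + E[V]² = 8.3333333 + 64 = 72.333333
E[Z] = 0.75 + 72.333333 = 73.083333

73.083333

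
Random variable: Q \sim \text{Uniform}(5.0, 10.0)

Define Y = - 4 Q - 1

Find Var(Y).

For Y = aQ + b: Var(Y) = a² * Var(Q)
Var(Q) = (10 - 5)^2/12 = 2.0833333
Var(Y) = (-4)² * 2.0833333 = 16 * 2.0833333 = 33.333333

33.333333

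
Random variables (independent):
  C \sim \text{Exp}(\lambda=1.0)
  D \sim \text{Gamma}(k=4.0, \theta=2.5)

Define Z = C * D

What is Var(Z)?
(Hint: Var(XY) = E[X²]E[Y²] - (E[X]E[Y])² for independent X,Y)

Var(XY) = E[X²]E[Y²] - (E[X]E[Y])²
E[C] = 1, Var(C) = 1
E[D] = 10, Var(D) = 25
E[C²] = 1 + 1² = 2
E[D²] = 25 + 10² = 125
Var(Z) = 2*125 - (1*10)²
= 250 - 100 = 150

150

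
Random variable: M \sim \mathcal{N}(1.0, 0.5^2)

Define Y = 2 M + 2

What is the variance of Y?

For Y = aM + b: Var(Y) = a² * Var(M)
Var(M) = 0.5^2 = 0.25
Var(Y) = 2² * 0.25 = 4 * 0.25 = 1

1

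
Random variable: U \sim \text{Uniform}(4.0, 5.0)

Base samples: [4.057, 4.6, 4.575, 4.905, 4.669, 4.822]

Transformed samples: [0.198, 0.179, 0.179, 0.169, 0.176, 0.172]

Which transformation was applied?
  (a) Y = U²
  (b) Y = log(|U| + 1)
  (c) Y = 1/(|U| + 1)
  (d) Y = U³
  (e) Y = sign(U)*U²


Checking option (c) Y = 1/(|U| + 1):
  U = 4.057 -> Y = 0.198 ✓
  U = 4.6 -> Y = 0.179 ✓
  U = 4.575 -> Y = 0.179 ✓
All samples match this transformation.

(c) 1/(|U| + 1)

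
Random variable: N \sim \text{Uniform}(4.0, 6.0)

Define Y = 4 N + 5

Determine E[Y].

For Y = 4N + 5:
E[Y] = 4 * E[N] + 5
E[N] = (4 + 6)/2 = 5
E[Y] = 4 * 5 + 5 = 25

25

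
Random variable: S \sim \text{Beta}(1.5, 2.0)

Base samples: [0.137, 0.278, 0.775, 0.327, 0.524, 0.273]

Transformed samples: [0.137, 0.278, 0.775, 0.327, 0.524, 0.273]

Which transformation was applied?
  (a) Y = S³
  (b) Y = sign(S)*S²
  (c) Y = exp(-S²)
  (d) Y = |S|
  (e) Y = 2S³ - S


Checking option (d) Y = |S|:
  S = 0.137 -> Y = 0.137 ✓
  S = 0.278 -> Y = 0.278 ✓
  S = 0.775 -> Y = 0.775 ✓
All samples match this transformation.

(d) |S|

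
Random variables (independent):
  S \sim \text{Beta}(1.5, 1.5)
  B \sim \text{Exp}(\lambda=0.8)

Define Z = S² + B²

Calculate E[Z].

E[Z] = E[S²] + E[B²]
E[S²] = Var(S) + E[S]² = 0.0625 + 0.25 = 0.3125
E[B²] = Var(B) + E[B]² = 1.5625 + 1.5625 = 3.125
E[Z] = 0.3125 + 3.125 = 3.4375

3.4375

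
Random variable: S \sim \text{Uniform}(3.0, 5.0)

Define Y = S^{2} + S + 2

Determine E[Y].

E[Y] = 1*E[S²] + 1*E[S] + 2
E[S] = 4
E[S²] = Var(S) + (E[S])² = 0.33333333 + 16 = 16.333333
E[Y] = 1*16.333333 + 1*4 + 2 = 22.333333

22.333333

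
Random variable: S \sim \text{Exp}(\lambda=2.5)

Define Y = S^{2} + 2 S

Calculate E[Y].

E[Y] = 1*E[S²] + 2*E[S]
E[S] = 0.4
E[S²] = Var(S) + (E[S])² = 0.16 + 0.16 = 0.32
E[Y] = 1*0.32 + 2*0.4 = 1.12

1.12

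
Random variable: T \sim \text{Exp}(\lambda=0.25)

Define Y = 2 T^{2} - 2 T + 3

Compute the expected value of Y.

E[Y] = 2*E[T²] - 2*E[T] + 3
E[T] = 4
E[T²] = Var(T) + (E[T])² = 16 + 16 = 32
E[Y] = 2*32 - 2*4 + 3 = 59

59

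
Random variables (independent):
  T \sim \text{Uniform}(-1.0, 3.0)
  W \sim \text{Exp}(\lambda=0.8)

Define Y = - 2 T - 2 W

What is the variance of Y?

For independent RVs: Var(aX + bY) = a²Var(X) + b²Var(Y)
Var(T) = 1.3333333
Var(W) = 1.5625
Var(Y) = (-2)²*1.3333333 + (-2)²*1.5625
= 4*1.3333333 + 4*1.5625 = 11.583333

11.583333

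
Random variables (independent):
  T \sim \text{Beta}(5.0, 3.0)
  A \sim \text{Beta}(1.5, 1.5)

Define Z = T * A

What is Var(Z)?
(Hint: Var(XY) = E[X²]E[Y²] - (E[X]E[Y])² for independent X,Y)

Var(XY) = E[X²]E[Y²] - (E[X]E[Y])²
E[T] = 0.625, Var(T) = 0.026041667
E[A] = 0.5, Var(A) = 0.0625
E[T²] = 0.026041667 + 0.625² = 0.41666667
E[A²] = 0.0625 + 0.5² = 0.3125
Var(Z) = 0.41666667*0.3125 - (0.625*0.5)²
= 0.13020833 - 0.09765625 = 0.032552083

0.032552083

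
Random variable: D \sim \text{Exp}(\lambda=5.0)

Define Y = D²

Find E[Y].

E[D²] = Var(D) + (E[D])² = 0.04 + 0.04 = 0.08

0.08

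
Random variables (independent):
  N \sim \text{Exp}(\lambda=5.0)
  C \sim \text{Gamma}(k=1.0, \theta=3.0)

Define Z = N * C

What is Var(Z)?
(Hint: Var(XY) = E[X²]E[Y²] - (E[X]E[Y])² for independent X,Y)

Var(XY) = E[X²]E[Y²] - (E[X]E[Y])²
E[N] = 0.2, Var(N) = 0.04
E[C] = 3, Var(C) = 9
E[N²] = 0.04 + 0.2² = 0.08
E[C²] = 9 + 3² = 18
Var(Z) = 0.08*18 - (0.2*3)²
= 1.44 - 0.36 = 1.08

1.08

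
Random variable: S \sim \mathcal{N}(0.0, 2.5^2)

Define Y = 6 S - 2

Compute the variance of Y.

For Y = aS + b: Var(Y) = a² * Var(S)
Var(S) = 2.5^2 = 6.25
Var(Y) = 6² * 6.25 = 36 * 6.25 = 225

225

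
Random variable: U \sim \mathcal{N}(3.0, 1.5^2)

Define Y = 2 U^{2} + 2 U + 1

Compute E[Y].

E[Y] = 2*E[U²] + 2*E[U] + 1
E[U] = 3
E[U²] = Var(U) + (E[U])² = 2.25 + 9 = 11.25
E[Y] = 2*11.25 + 2*3 + 1 = 29.5

29.5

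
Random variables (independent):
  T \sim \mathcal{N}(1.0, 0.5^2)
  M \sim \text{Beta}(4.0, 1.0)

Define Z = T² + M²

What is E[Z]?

E[Z] = E[T²] + E[M²]
E[T²] = Var(T) + E[T]² = 0.25 + 1 = 1.25
E[M²] = Var(M) + E[M]² = 0.026666667 + 0.64 = 0.66666667
E[Z] = 1.25 + 0.66666667 = 1.9166667

1.9166667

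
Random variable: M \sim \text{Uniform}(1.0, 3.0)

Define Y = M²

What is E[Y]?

Using E[X²] = Var(X) + (E[X])²:
E[M] = 2
Var(M) = (3 - 1)^2/12 = 0.33333333
E[M²] = 0.33333333 + 2² = 0.33333333 + 4 = 4.3333333

4.3333333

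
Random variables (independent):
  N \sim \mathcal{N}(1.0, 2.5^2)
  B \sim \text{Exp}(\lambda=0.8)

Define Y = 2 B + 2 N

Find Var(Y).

For independent RVs: Var(aX + bY) = a²Var(X) + b²Var(Y)
Var(N) = 6.25
Var(B) = 1.5625
Var(Y) = 2²*6.25 + 2²*1.5625
= 4*6.25 + 4*1.5625 = 31.25

31.25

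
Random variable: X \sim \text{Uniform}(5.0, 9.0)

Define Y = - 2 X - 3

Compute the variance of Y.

For Y = aX + b: Var(Y) = a² * Var(X)
Var(X) = (9 - 5)^2/12 = 1.3333333
Var(Y) = (-2)² * 1.3333333 = 4 * 1.3333333 = 5.3333333

5.3333333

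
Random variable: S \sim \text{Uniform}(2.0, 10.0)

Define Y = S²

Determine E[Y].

E[S²] = Var(S) + (E[S])² = 5.3333333 + 36 = 41.333333

41.333333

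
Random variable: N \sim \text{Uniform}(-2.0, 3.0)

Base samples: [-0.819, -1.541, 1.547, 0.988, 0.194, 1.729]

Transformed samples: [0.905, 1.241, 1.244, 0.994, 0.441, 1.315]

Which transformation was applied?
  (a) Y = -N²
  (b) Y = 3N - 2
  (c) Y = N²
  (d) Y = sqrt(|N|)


Checking option (d) Y = sqrt(|N|):
  N = -0.819 -> Y = 0.905 ✓
  N = -1.541 -> Y = 1.241 ✓
  N = 1.547 -> Y = 1.244 ✓
All samples match this transformation.

(d) sqrt(|N|)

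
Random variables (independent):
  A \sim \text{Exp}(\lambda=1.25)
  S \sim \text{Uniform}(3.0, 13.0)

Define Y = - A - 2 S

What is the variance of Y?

For independent RVs: Var(aX + bY) = a²Var(X) + b²Var(Y)
Var(A) = 0.64
Var(S) = 8.3333333
Var(Y) = (-1)²*0.64 + (-2)²*8.3333333
= 1*0.64 + 4*8.3333333 = 33.973333

33.973333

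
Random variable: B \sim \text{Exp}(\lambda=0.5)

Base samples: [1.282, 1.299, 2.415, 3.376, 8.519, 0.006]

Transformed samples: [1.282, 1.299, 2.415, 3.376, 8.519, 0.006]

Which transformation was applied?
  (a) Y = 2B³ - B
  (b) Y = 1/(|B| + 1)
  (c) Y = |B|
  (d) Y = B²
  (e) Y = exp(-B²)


Checking option (c) Y = |B|:
  B = 1.282 -> Y = 1.282 ✓
  B = 1.299 -> Y = 1.299 ✓
  B = 2.415 -> Y = 2.415 ✓
All samples match this transformation.

(c) |B|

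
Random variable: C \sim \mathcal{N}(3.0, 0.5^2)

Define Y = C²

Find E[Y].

E[C²] = Var(C) + (E[C])² = 0.25 + 9 = 9.25

9.25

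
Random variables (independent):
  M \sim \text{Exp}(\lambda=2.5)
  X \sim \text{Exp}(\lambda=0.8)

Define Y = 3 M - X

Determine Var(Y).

For independent RVs: Var(aX + bY) = a²Var(X) + b²Var(Y)
Var(M) = 0.16
Var(X) = 1.5625
Var(Y) = 3²*0.16 + (-1)²*1.5625
= 9*0.16 + 1*1.5625 = 3.0025

3.0025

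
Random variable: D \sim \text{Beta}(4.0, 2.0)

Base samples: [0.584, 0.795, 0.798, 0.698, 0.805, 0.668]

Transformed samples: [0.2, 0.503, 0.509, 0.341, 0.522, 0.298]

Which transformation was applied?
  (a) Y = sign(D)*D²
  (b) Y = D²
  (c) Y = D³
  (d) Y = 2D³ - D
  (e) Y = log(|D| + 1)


Checking option (c) Y = D³:
  D = 0.584 -> Y = 0.2 ✓
  D = 0.795 -> Y = 0.503 ✓
  D = 0.798 -> Y = 0.509 ✓
All samples match this transformation.

(c) D³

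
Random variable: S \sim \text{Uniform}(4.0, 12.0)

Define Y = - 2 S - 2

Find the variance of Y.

For Y = aS + b: Var(Y) = a² * Var(S)
Var(S) = (12 - 4)^2/12 = 5.3333333
Var(Y) = (-2)² * 5.3333333 = 4 * 5.3333333 = 21.333333

21.333333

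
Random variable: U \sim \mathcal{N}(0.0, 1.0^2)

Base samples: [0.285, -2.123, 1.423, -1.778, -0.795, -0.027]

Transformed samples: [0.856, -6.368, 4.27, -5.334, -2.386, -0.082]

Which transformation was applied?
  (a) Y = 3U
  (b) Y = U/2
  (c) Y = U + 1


Checking option (a) Y = 3U:
  U = 0.285 -> Y = 0.856 ✓
  U = -2.123 -> Y = -6.368 ✓
  U = 1.423 -> Y = 4.27 ✓
All samples match this transformation.

(a) 3U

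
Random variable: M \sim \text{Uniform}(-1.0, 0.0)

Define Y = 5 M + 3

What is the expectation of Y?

For Y = 5M + 3:
E[Y] = 5 * E[M] + 3
E[M] = (-1 + 0)/2 = -0.5
E[Y] = 5 * (-0.5) + 3 = 0.5

0.5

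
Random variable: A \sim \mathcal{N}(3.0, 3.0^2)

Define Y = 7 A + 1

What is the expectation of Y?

For Y = 7A + 1:
E[Y] = 7 * E[A] + 1
E[A] = 3.0 = 3
E[Y] = 7 * 3 + 1 = 22

22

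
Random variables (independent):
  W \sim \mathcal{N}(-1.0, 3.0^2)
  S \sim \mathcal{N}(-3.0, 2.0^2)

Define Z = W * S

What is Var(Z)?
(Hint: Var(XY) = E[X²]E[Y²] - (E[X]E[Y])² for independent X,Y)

Var(XY) = E[X²]E[Y²] - (E[X]E[Y])²
E[W] = -1, Var(W) = 9
E[S] = -3, Var(S) = 4
E[W²] = 9 + (-1)² = 10
E[S²] = 4 + (-3)² = 13
Var(Z) = 10*13 - (-1*(-3))²
= 130 - 9 = 121

121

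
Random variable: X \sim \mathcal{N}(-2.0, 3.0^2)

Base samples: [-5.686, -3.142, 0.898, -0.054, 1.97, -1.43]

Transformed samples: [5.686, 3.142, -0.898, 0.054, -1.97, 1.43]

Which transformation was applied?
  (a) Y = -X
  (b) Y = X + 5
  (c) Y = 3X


Checking option (a) Y = -X:
  X = -5.686 -> Y = 5.686 ✓
  X = -3.142 -> Y = 3.142 ✓
  X = 0.898 -> Y = -0.898 ✓
All samples match this transformation.

(a) -X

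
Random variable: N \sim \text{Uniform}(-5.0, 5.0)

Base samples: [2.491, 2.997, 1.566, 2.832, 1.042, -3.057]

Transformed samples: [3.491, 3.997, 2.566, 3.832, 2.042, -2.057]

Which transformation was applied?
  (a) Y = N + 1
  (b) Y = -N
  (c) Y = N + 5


Checking option (a) Y = N + 1:
  N = 2.491 -> Y = 3.491 ✓
  N = 2.997 -> Y = 3.997 ✓
  N = 1.566 -> Y = 2.566 ✓
All samples match this transformation.

(a) N + 1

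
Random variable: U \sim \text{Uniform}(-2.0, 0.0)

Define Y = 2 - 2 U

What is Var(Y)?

For Y = aU + b: Var(Y) = a² * Var(U)
Var(U) = (0 + 2)^2/12 = 0.33333333
Var(Y) = (-2)² * 0.33333333 = 4 * 0.33333333 = 1.3333333

1.3333333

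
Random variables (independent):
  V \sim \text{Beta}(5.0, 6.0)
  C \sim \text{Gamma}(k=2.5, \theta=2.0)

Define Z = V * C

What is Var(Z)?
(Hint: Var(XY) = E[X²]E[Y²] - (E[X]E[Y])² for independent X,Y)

Var(XY) = E[X²]E[Y²] - (E[X]E[Y])²
E[V] = 0.45454545, Var(V) = 0.020661157
E[C] = 5, Var(C) = 10
E[V²] = 0.020661157 + 0.45454545² = 0.22727273
E[C²] = 10 + 5² = 35
Var(Z) = 0.22727273*35 - (0.45454545*5)²
= 7.9545455 - 5.1652893 = 2.7892562

2.7892562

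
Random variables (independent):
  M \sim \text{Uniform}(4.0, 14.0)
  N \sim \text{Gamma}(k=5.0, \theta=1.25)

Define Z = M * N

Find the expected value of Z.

For independent RVs: E[XY] = E[X]*E[Y]
E[M] = 9
E[N] = 6.25
E[Z] = 9 * 6.25 = 56.25

56.25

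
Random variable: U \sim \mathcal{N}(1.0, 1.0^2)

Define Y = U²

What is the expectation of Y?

E[U²] = Var(U) + (E[U])² = 1 + 1 = 2

2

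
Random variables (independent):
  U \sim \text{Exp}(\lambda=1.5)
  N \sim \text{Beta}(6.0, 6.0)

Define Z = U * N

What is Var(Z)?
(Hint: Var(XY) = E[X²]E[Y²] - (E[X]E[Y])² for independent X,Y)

Var(XY) = E[X²]E[Y²] - (E[X]E[Y])²
E[U] = 0.66666667, Var(U) = 0.44444444
E[N] = 0.5, Var(N) = 0.019230769
E[U²] = 0.44444444 + 0.66666667² = 0.88888889
E[N²] = 0.019230769 + 0.5² = 0.26923077
Var(Z) = 0.88888889*0.26923077 - (0.66666667*0.5)²
= 0.23931624 - 0.11111111 = 0.12820513

0.12820513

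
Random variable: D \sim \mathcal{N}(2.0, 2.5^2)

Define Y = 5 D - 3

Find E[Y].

For Y = 5D - 3:
E[Y] = 5 * E[D] - 3
E[D] = 2.0 = 2
E[Y] = 5 * 2 - 3 = 7

7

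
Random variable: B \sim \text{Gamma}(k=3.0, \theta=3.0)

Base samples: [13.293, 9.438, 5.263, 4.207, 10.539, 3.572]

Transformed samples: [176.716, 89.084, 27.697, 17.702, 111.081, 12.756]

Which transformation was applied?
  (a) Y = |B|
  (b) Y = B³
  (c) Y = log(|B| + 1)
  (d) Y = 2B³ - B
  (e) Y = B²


Checking option (e) Y = B²:
  B = 13.293 -> Y = 176.716 ✓
  B = 9.438 -> Y = 89.084 ✓
  B = 5.263 -> Y = 27.697 ✓
All samples match this transformation.

(e) B²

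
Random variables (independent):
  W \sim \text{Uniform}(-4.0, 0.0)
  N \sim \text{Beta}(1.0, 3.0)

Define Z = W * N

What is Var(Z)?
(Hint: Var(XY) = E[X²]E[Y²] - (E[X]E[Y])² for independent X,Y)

Var(XY) = E[X²]E[Y²] - (E[X]E[Y])²
E[W] = -2, Var(W) = 1.3333333
E[N] = 0.25, Var(N) = 0.0375
E[W²] = 1.3333333 + (-2)² = 5.3333333
E[N²] = 0.0375 + 0.25² = 0.1
Var(Z) = 5.3333333*0.1 - (-2*0.25)²
= 0.53333333 - 0.25 = 0.28333333

0.28333333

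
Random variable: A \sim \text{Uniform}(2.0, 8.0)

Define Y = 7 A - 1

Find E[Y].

For Y = 7A - 1:
E[Y] = 7 * E[A] - 1
E[A] = (2 + 8)/2 = 5
E[Y] = 7 * 5 - 1 = 34

34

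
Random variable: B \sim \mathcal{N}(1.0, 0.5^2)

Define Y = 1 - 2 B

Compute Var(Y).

For Y = aB + b: Var(Y) = a² * Var(B)
Var(B) = 0.5^2 = 0.25
Var(Y) = (-2)² * 0.25 = 4 * 0.25 = 1

1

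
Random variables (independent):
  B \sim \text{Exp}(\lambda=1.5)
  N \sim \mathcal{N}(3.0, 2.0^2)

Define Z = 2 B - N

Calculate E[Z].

E[Z] = 2*E[B] - 1*E[N]
E[B] = 0.66666667
E[N] = 3
E[Z] = 2*0.66666667 - 1*3 = -1.6666667

-1.6666667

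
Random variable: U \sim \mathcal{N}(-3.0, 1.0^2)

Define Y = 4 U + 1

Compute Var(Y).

For Y = aU + b: Var(Y) = a² * Var(U)
Var(U) = 1.0^2 = 1
Var(Y) = 4² * 1 = 16 * 1 = 16

16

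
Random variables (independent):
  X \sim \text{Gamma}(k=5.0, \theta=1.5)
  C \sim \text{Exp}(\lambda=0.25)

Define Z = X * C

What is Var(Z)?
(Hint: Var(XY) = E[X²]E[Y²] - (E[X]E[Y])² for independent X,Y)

Var(XY) = E[X²]E[Y²] - (E[X]E[Y])²
E[X] = 7.5, Var(X) = 11.25
E[C] = 4, Var(C) = 16
E[X²] = 11.25 + 7.5² = 67.5
E[C²] = 16 + 4² = 32
Var(Z) = 67.5*32 - (7.5*4)²
= 2160 - 900 = 1260

1260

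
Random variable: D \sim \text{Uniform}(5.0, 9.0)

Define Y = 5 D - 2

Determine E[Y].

For Y = 5D - 2:
E[Y] = 5 * E[D] - 2
E[D] = (5 + 9)/2 = 7
E[Y] = 5 * 7 - 2 = 33

33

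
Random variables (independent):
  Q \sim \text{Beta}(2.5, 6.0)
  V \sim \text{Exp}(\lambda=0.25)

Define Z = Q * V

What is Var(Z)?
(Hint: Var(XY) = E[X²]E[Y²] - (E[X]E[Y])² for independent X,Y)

Var(XY) = E[X²]E[Y²] - (E[X]E[Y])²
E[Q] = 0.29411765, Var(Q) = 0.021853943
E[V] = 4, Var(V) = 16
E[Q²] = 0.021853943 + 0.29411765² = 0.10835913
E[V²] = 16 + 4² = 32
Var(Z) = 0.10835913*32 - (0.29411765*4)²
= 3.4674923 - 1.384083 = 2.0834092

2.0834092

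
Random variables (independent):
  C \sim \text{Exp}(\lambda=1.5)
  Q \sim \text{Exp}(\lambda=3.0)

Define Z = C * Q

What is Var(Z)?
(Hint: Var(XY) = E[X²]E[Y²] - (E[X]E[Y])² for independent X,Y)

Var(XY) = E[X²]E[Y²] - (E[X]E[Y])²
E[C] = 0.66666667, Var(C) = 0.44444444
E[Q] = 0.33333333, Var(Q) = 0.11111111
E[C²] = 0.44444444 + 0.66666667² = 0.88888889
E[Q²] = 0.11111111 + 0.33333333² = 0.22222222
Var(Z) = 0.88888889*0.22222222 - (0.66666667*0.33333333)²
= 0.19753086 - 0.049382716 = 0.14814815

0.14814815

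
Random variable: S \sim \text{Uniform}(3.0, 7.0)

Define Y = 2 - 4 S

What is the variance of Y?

For Y = aS + b: Var(Y) = a² * Var(S)
Var(S) = (7 - 3)^2/12 = 1.3333333
Var(Y) = (-4)² * 1.3333333 = 16 * 1.3333333 = 21.333333

21.333333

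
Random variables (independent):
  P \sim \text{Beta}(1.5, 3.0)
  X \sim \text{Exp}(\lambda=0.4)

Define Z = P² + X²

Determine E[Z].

E[Z] = E[P²] + E[X²]
E[P²] = Var(P) + E[P]² = 0.04040404 + 0.11111111 = 0.15151515
E[X²] = Var(X) + E[X]² = 6.25 + 6.25 = 12.5
E[Z] = 0.15151515 + 12.5 = 12.651515

12.651515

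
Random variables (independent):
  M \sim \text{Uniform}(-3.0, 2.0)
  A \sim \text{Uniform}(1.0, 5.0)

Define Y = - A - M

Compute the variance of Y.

For independent RVs: Var(aX + bY) = a²Var(X) + b²Var(Y)
Var(M) = 2.0833333
Var(A) = 1.3333333
Var(Y) = (-1)²*2.0833333 + (-1)²*1.3333333
= 1*2.0833333 + 1*1.3333333 = 3.4166667

3.4166667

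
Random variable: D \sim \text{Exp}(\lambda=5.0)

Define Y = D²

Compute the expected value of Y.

E[D²] = Var(D) + (E[D])² = 0.04 + 0.04 = 0.08

0.08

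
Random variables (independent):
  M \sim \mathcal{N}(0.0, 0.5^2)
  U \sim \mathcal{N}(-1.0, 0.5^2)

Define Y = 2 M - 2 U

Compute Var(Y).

For independent RVs: Var(aX + bY) = a²Var(X) + b²Var(Y)
Var(M) = 0.25
Var(U) = 0.25
Var(Y) = 2²*0.25 + (-2)²*0.25
= 4*0.25 + 4*0.25 = 2

2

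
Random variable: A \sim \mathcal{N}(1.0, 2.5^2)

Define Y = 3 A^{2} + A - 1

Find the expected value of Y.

E[Y] = 3*E[A²] + 1*E[A] - 1
E[A] = 1
E[A²] = Var(A) + (E[A])² = 6.25 + 1 = 7.25
E[Y] = 3*7.25 + 1*1 - 1 = 21.75

21.75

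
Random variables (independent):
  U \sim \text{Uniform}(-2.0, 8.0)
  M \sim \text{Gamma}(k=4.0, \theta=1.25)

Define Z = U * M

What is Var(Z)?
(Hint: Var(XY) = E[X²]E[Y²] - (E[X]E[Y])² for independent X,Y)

Var(XY) = E[X²]E[Y²] - (E[X]E[Y])²
E[U] = 3, Var(U) = 8.3333333
E[M] = 5, Var(M) = 6.25
E[U²] = 8.3333333 + 3² = 17.333333
E[M²] = 6.25 + 5² = 31.25
Var(Z) = 17.333333*31.25 - (3*5)²
= 541.66667 - 225 = 316.66667

316.66667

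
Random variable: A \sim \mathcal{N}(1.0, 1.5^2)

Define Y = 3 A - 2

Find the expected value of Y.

For Y = 3A - 2:
E[Y] = 3 * E[A] - 2
E[A] = 1.0 = 1
E[Y] = 3 * 1 - 2 = 1

1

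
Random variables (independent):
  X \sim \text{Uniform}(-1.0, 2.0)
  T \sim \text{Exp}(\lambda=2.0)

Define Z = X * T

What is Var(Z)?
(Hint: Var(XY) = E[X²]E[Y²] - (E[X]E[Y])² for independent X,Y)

Var(XY) = E[X²]E[Y²] - (E[X]E[Y])²
E[X] = 0.5, Var(X) = 0.75
E[T] = 0.5, Var(T) = 0.25
E[X²] = 0.75 + 0.5² = 1
E[T²] = 0.25 + 0.5² = 0.5
Var(Z) = 1*0.5 - (0.5*0.5)²
= 0.5 - 0.0625 = 0.4375

0.4375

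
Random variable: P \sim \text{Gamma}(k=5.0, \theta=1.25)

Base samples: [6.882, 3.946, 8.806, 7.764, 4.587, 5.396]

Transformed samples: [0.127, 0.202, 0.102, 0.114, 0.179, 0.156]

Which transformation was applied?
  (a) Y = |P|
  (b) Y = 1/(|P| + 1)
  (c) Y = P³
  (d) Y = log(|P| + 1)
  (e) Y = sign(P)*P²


Checking option (b) Y = 1/(|P| + 1):
  P = 6.882 -> Y = 0.127 ✓
  P = 3.946 -> Y = 0.202 ✓
  P = 8.806 -> Y = 0.102 ✓
All samples match this transformation.

(b) 1/(|P| + 1)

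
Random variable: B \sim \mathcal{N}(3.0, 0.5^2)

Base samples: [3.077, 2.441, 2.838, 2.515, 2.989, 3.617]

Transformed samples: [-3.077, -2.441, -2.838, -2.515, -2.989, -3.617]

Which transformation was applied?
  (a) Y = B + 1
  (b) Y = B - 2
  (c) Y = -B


Checking option (c) Y = -B:
  B = 3.077 -> Y = -3.077 ✓
  B = 2.441 -> Y = -2.441 ✓
  B = 2.838 -> Y = -2.838 ✓
All samples match this transformation.

(c) -B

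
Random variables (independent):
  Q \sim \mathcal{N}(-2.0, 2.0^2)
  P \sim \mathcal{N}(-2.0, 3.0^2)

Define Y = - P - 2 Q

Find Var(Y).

For independent RVs: Var(aX + bY) = a²Var(X) + b²Var(Y)
Var(Q) = 4
Var(P) = 9
Var(Y) = (-2)²*4 + (-1)²*9
= 4*4 + 1*9 = 25

25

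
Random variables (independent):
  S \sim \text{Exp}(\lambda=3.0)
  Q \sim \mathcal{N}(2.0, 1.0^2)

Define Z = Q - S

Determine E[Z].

E[Z] = -1*E[S] + 1*E[Q]
E[S] = 0.33333333
E[Q] = 2
E[Z] = -1*0.33333333 + 1*2 = 1.6666667

1.6666667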